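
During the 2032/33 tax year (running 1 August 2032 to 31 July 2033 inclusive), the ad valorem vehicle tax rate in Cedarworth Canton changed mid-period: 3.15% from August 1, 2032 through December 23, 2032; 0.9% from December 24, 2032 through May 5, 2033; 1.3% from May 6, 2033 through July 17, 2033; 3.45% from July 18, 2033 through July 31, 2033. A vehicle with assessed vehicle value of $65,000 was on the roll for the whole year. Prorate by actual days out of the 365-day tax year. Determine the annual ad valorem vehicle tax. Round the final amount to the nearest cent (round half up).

$1,281.57

August 1 – December 23, 2032: 145 days at 3.15% → $65,000 × 3.15% × 145/365 = $813.3904
December 24, 2032 – May 5, 2033: 133 days at 0.9% → $65,000 × 0.9% × 133/365 = $213.1644
May 6 – July 17, 2033: 73 days at 1.3% → $65,000 × 1.3% × 73/365 = $169.0000
July 18 – July 31, 2033: 14 days at 3.45% → $65,000 × 3.45% × 14/365 = $86.0137
Total = $1,281.5685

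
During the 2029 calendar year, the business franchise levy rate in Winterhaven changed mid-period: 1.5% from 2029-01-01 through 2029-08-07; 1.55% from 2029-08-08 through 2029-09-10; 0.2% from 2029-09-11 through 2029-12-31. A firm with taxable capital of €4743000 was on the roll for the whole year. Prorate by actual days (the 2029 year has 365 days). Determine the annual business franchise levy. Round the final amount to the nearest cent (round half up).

€52445.88

2029-01-01 to 2029-08-07: 219 days at 1.5% → €4743000 × 1.5% × 219/365 = €42687.0000
2029-08-08 to 2029-09-10: 34 days at 1.55% → €4743000 × 1.55% × 34/365 = €6848.1123
2029-09-11 to 2029-12-31: 112 days at 0.2% → €4743000 × 0.2% × 112/365 = €2910.7726
Total = €52445.8849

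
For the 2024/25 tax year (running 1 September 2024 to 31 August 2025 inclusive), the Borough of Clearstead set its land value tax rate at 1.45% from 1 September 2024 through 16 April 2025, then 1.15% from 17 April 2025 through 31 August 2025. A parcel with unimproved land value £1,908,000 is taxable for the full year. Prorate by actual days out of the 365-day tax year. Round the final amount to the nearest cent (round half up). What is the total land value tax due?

1 September 2024 – 16 April 2025: 228 days at 1.45% → £1,908,000 × 1.45% × 228/365 = £17,281.7753
17 April – 31 August 2025: 137 days at 1.15% → £1,908,000 × 1.15% × 137/365 = £8,235.7644
Total = £25,517.5397

£25,517.54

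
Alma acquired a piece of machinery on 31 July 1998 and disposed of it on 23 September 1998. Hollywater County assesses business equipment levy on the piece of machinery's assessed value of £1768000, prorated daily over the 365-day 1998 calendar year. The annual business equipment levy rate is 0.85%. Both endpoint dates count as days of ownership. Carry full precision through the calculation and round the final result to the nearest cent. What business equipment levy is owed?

£2264.49

Days held (31 July – 23 September 1998): 55 out of 365
Tax = £1768000 × 0.85% × 55/365 = £2264.4932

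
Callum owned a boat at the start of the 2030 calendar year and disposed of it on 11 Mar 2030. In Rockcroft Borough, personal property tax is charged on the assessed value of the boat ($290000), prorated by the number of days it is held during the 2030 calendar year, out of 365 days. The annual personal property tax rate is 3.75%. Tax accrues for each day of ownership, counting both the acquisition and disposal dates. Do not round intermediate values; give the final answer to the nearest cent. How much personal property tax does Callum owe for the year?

Days held (1 Jan – 11 Mar 2030): 70 out of 365
Tax = $290000 × 3.75% × 70/365 = $2085.6164

$2085.62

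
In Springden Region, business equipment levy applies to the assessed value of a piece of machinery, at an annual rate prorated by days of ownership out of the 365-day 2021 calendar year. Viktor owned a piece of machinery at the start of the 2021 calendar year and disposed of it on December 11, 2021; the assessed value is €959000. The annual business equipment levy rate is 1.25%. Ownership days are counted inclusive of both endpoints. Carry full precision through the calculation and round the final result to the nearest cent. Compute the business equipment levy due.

€11330.65

Days held (January 1 – December 11, 2021): 345 out of 365
Tax = €959000 × 1.25% × 345/365 = €11330.6507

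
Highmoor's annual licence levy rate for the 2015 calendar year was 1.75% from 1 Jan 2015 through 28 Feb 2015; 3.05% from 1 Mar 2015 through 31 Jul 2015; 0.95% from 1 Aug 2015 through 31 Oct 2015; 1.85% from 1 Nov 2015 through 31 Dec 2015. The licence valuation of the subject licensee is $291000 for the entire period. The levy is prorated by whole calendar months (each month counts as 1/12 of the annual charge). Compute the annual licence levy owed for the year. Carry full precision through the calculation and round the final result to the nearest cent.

1 Jan – 28 Feb 2015: 2 months at 1.75% → $291000 × 1.75% × 2/12 = $848.7500
1 Mar – 31 Jul 2015: 5 months at 3.05% → $291000 × 3.05% × 5/12 = $3698.1250
1 Aug – 31 Oct 2015: 3 months at 0.95% → $291000 × 0.95% × 3/12 = $691.1250
1 Nov – 31 Dec 2015: 2 months at 1.85% → $291000 × 1.85% × 2/12 = $897.2500
Total = $6135.2500

$6135.25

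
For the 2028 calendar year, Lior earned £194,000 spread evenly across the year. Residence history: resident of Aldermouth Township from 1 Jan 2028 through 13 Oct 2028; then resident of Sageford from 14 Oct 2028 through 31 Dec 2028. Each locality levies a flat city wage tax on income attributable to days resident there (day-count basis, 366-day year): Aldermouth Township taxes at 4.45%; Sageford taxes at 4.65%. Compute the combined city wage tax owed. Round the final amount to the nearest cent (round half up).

Aldermouth Township, 1 Jan – 13 Oct 2028: 287 days → £194,000 × 4.45% × 287/366 = £6,769.5929
Sageford, 14 Oct – 31 Dec 2028: 79 days → £194,000 × 4.65% × 79/366 = £1,947.1557
Total = £8,716.7486

£8,716.75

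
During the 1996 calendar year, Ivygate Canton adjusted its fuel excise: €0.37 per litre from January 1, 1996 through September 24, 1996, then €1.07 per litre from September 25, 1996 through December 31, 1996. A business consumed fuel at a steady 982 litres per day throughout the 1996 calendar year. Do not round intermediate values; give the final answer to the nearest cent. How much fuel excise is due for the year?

€200347.64

January 1 – September 24, 1996: 268 days × 982 litres/day = 263,176 litres at €0.37/litre → €97375.12
September 25 – December 31, 1996: 98 days × 982 litres/day = 96,236 litres at €1.07/litre → €102972.52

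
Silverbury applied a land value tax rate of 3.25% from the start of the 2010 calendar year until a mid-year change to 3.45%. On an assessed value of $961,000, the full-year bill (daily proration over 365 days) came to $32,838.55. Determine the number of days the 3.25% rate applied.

Let d = days at the first rate; then 365 − d days at the second rate.
$961,000 × [3.25%·d + 3.45%·(365−d)] / 365 = $32,838.55
Solving gives d = 60, so the new rate took effect on 2 March 2010.

60 days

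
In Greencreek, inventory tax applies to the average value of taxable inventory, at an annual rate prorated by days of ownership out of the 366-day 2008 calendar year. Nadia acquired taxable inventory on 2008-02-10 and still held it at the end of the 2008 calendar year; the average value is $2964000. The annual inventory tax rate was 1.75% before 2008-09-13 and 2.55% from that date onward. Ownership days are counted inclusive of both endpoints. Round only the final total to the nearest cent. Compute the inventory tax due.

$53327.70

2008-02-10 to 2008-09-12: 216 days at 1.75% → $2964000 × 1.75% × 216/366 = $30611.8033
2008-09-13 to 2008-12-31: 110 days at 2.55% → $2964000 × 2.55% × 110/366 = $22715.9016
Total = $53327.7049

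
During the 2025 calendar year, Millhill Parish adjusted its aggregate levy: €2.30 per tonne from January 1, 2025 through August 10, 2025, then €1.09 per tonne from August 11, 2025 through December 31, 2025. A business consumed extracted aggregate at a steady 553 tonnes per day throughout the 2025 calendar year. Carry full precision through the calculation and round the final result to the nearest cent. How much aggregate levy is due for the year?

January 1 – August 10, 2025: 222 days × 553 tonnes/day = 122,766 tonnes at €2.30/tonne → €282,361.80
August 11 – December 31, 2025: 143 days × 553 tonnes/day = 79,079 tonnes at €1.09/tonne → €86,196.11

€368,557.91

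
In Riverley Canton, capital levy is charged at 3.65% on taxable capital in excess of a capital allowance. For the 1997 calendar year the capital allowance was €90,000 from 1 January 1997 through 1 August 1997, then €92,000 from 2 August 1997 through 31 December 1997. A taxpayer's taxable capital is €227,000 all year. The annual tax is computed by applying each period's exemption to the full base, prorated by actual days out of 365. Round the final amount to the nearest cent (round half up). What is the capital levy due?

1 January – 1 August 1997: 213 days, exemption €90,000 → (€227,000 − €90,000) × 3.65% × 213/365 = €2,918.1000
2 August – 31 December 1997: 152 days, exemption €92,000 → (€227,000 − €92,000) × 3.65% × 152/365 = €2,052.0000
Total = €4,970.1000

€4,970.10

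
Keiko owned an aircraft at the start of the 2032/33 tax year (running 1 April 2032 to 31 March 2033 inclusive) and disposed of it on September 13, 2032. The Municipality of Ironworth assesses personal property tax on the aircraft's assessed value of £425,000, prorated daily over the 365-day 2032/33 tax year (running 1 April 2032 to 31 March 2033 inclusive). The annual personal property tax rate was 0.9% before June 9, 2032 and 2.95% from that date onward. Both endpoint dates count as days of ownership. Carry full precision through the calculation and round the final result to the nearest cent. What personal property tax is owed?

April 1 – June 8, 2032: 69 days at 0.9% → £425,000 × 0.9% × 69/365 = £723.0822
June 9 – September 13, 2032: 97 days at 2.95% → £425,000 × 2.95% × 97/365 = £3,331.8836
Total = £4,054.9658

£4,054.97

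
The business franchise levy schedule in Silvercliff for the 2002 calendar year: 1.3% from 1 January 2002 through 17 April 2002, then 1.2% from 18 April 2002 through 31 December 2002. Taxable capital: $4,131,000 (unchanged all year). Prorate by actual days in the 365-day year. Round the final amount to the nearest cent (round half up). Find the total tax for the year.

1 January – 17 April 2002: 107 days at 1.3% → $4,131,000 × 1.3% × 107/365 = $15,743.0712
18 April – 31 December 2002: 258 days at 1.2% → $4,131,000 × 1.2% × 258/365 = $35,039.9342
Total = $50,783.0055

$50,783.01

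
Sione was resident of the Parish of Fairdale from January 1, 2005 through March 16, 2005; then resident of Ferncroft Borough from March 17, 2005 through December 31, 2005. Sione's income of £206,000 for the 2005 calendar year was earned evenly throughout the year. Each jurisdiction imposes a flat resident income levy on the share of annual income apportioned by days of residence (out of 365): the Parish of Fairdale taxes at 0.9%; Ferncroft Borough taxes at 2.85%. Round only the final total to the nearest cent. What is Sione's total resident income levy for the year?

The Parish of Fairdale, January 1 – March 16, 2005: 75 days → £206,000 × 0.9% × 75/365 = £380.9589
Ferncroft Borough, March 17 – December 31, 2005: 290 days → £206,000 × 2.85% × 290/365 = £4,664.6301
Total = £5,045.5890

£5,045.59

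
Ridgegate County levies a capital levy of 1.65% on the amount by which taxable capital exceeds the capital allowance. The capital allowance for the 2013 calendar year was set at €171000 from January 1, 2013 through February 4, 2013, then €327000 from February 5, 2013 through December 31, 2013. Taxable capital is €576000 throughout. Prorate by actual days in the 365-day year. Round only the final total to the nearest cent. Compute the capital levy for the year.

January 1 – February 4, 2013: 35 days, exemption €171000 → (€576000 − €171000) × 1.65% × 35/365 = €640.7877
February 5 – December 31, 2013: 330 days, exemption €327000 → (€576000 − €327000) × 1.65% × 330/365 = €3714.5342
Total = €4355.3219

€4355.32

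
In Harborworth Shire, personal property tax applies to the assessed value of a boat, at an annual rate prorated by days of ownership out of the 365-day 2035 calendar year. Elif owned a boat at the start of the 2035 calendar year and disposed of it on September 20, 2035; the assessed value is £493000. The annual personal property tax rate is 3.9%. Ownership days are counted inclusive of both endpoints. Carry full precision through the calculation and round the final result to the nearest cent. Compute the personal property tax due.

£13853.98

Days held (January 1 – September 20, 2035): 263 out of 365
Tax = £493000 × 3.9% × 263/365 = £13853.9753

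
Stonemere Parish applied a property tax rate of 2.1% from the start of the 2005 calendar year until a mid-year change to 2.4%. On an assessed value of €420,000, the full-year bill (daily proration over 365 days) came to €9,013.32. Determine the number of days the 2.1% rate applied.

Let d = days at the first rate; then 365 − d days at the second rate.
€420,000 × [2.1%·d + 2.4%·(365−d)] / 365 = €9,013.32
Solving gives d = 309, so the new rate took effect on 6 November 2005.

309 days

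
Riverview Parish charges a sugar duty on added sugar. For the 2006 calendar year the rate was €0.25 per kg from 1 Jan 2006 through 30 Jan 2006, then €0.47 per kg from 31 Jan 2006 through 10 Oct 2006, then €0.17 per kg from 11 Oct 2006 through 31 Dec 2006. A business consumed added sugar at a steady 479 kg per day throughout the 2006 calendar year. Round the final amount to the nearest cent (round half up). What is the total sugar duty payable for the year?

€67,227.65

1 Jan – 30 Jan 2006: 30 days × 479 kg/day = 14,370 kg at €0.25/kg → €3,592.50
31 Jan – 10 Oct 2006: 253 days × 479 kg/day = 121,187 kg at €0.47/kg → €56,957.89
11 Oct – 31 Dec 2006: 82 days × 479 kg/day = 39,278 kg at €0.17/kg → €6,677.26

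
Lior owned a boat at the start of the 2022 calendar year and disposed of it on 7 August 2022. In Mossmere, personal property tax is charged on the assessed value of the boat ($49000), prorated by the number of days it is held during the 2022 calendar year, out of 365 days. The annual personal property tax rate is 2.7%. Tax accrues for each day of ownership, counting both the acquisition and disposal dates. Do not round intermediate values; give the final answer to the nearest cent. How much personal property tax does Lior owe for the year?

$793.80

Days held (1 January – 7 August 2022): 219 out of 365
Tax = $49000 × 2.7% × 219/365 = $793.8000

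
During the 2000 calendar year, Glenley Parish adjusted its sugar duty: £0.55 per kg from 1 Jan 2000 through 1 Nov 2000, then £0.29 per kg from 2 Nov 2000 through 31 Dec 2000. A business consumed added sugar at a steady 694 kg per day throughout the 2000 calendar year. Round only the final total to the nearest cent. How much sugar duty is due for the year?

£128,875.80

1 Jan – 1 Nov 2000: 306 days × 694 kg/day = 212,364 kg at £0.55/kg → £116,800.20
2 Nov – 31 Dec 2000: 60 days × 694 kg/day = 41,640 kg at £0.29/kg → £12,075.60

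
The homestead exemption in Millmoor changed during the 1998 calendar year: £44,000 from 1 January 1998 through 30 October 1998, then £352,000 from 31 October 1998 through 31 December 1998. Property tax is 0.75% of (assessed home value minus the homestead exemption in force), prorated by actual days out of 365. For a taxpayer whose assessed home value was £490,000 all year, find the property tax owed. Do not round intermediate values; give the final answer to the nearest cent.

£2,952.62

1 January – 30 October 1998: 303 days, exemption £44,000 → (£490,000 − £44,000) × 0.75% × 303/365 = £2,776.8082
31 October – 31 December 1998: 62 days, exemption £352,000 → (£490,000 − £352,000) × 0.75% × 62/365 = £175.8082
Total = £2,952.6164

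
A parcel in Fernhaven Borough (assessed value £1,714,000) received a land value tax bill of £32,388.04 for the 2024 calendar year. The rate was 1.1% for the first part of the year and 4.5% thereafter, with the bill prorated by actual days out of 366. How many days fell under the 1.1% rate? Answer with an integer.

Let d = days at the first rate; then 366 − d days at the second rate.
£1,714,000 × [1.1%·d + 4.5%·(366−d)] / 366 = £32,388.04
Solving gives d = 281, so the new rate took effect on 8 Oct 2024.

281 days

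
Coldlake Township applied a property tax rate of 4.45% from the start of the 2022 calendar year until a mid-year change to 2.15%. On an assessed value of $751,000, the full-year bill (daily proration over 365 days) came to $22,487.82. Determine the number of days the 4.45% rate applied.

134 days

Let d = days at the first rate; then 365 − d days at the second rate.
$751,000 × [4.45%·d + 2.15%·(365−d)] / 365 = $22,487.82
Solving gives d = 134, so the new rate took effect on 15 May 2022.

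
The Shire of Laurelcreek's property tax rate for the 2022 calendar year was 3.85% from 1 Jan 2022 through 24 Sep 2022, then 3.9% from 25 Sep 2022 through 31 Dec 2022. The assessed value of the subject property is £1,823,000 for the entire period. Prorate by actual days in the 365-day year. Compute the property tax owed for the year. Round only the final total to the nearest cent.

1 Jan – 24 Sep 2022: 267 days at 3.85% → £1,823,000 × 3.85% × 267/365 = £51,341.1740
25 Sep – 31 Dec 2022: 98 days at 3.9% → £1,823,000 × 3.9% × 98/365 = £19,089.0575
Total = £70,430.2315

£70,430.23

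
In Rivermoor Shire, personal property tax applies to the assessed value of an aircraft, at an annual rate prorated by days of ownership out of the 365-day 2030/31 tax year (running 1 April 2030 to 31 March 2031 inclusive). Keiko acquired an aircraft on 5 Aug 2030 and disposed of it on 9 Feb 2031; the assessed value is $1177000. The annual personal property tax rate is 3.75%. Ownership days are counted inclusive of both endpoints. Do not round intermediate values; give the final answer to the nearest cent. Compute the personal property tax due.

$22854.76

Days held (5 Aug 2030 – 9 Feb 2031): 189 out of 365
Tax = $1177000 × 3.75% × 189/365 = $22854.7603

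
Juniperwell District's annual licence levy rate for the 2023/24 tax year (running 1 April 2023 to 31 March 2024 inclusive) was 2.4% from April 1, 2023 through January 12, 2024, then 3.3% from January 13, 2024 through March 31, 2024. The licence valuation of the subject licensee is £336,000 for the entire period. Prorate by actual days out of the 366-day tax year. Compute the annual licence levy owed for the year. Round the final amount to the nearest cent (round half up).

£8,716.72

April 1, 2023 – January 12, 2024: 287 days at 2.4% → £336,000 × 2.4% × 287/366 = £6,323.4098
January 13 – March 31, 2024: 79 days at 3.3% → £336,000 × 3.3% × 79/366 = £2,393.3115
Total = £8,716.7213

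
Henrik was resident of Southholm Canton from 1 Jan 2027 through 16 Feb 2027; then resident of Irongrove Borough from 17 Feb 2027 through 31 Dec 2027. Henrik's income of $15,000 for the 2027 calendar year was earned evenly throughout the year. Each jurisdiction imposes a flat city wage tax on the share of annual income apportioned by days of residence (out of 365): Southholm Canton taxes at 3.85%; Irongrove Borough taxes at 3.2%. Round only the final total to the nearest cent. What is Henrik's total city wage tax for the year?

$492.55

Southholm Canton, 1 Jan – 16 Feb 2027: 47 days → $15,000 × 3.85% × 47/365 = $74.3630
Irongrove Borough, 17 Feb – 31 Dec 2027: 318 days → $15,000 × 3.2% × 318/365 = $418.1918
Total = $492.5548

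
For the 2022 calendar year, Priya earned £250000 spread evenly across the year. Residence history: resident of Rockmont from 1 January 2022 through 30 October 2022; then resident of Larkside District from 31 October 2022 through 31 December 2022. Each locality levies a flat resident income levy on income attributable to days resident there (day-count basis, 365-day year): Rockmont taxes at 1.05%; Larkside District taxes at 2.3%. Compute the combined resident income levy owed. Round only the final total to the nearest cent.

£3155.82

Rockmont, 1 January – 30 October 2022: 303 days → £250000 × 1.05% × 303/365 = £2179.1096
Larkside District, 31 October – 31 December 2022: 62 days → £250000 × 2.3% × 62/365 = £976.7123
Total = £3155.8219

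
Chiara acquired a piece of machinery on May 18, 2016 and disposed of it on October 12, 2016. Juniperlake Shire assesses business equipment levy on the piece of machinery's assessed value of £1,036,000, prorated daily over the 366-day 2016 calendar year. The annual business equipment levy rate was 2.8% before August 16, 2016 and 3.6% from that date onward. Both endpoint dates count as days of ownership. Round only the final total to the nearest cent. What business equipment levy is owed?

£13,043.41

May 18 – August 15, 2016: 90 days at 2.8% → £1,036,000 × 2.8% × 90/366 = £7,133.1148
August 16 – October 12, 2016: 58 days at 3.6% → £1,036,000 × 3.6% × 58/366 = £5,910.2951
Total = £13,043.4098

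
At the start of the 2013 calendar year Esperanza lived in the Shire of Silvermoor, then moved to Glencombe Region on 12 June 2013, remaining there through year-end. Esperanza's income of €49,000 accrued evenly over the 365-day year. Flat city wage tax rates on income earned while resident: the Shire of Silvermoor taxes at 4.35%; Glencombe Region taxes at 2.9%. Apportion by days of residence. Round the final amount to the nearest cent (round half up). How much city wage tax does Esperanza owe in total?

€1,736.35

The Shire of Silvermoor, 1 January – 11 June 2013: 162 days → €49,000 × 4.35% × 162/365 = €946.0356
Glencombe Region, 12 June – 31 December 2013: 203 days → €49,000 × 2.9% × 203/365 = €790.3096
Total = €1,736.3452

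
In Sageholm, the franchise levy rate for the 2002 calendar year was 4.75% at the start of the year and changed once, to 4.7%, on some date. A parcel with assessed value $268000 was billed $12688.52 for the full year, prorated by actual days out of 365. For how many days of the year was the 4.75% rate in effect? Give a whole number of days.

252 days

Let d = days at the first rate; then 365 − d days at the second rate.
$268000 × [4.75%·d + 4.7%·(365−d)] / 365 = $12688.52
Solving gives d = 252, so the new rate took effect on September 10, 2002.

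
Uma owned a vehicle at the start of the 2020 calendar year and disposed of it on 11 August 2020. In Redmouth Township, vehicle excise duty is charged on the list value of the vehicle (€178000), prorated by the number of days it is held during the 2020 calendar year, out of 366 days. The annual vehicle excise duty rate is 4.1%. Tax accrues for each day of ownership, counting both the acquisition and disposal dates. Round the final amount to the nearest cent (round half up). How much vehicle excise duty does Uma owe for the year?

Days held (1 January – 11 August 2020): 224 out of 366
Tax = €178000 × 4.1% × 224/366 = €4466.5355

€4466.54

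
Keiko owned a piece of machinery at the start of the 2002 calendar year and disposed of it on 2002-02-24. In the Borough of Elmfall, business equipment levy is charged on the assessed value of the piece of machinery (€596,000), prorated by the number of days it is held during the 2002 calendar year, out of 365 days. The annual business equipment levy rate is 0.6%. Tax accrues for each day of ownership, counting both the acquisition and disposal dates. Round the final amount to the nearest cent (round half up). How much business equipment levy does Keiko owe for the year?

Days held (2002-01-01 to 2002-02-24): 55 out of 365
Tax = €596,000 × 0.6% × 55/365 = €538.8493

€538.85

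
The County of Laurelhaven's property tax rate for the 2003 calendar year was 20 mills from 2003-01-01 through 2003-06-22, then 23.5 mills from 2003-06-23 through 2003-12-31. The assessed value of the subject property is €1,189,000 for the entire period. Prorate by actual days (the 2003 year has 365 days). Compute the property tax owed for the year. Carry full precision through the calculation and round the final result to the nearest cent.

€25,969.06

2003-01-01 to 2003-06-22: 173 days at 20 mills → €1,189,000 × 2% × 173/365 = €11,271.0685
2003-06-23 to 2003-12-31: 192 days at 23.5 mills → €1,189,000 × 2.35% × 192/365 = €14,697.9945
Total = €25,969.0630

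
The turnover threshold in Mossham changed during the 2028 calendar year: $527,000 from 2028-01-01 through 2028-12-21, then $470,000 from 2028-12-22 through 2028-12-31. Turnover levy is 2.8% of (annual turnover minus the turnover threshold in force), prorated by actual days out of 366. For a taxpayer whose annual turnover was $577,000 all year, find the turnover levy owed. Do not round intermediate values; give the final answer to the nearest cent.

2028-01-01 to 2028-12-21: 356 days, exemption $527,000 → ($577,000 − $527,000) × 2.8% × 356/366 = $1,361.7486
2028-12-22 to 2028-12-31: 10 days, exemption $470,000 → ($577,000 − $470,000) × 2.8% × 10/366 = $81.8579
Total = $1,443.6066

$1,443.61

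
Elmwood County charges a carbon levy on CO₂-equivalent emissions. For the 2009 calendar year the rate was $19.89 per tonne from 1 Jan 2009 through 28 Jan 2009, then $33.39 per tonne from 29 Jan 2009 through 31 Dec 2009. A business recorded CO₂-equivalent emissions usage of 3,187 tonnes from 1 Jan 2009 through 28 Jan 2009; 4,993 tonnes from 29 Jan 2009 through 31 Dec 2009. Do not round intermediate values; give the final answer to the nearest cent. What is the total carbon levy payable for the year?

1 Jan – 28 Jan 2009: 3,187 tonnes at $19.89/tonne → $63389.43
29 Jan – 31 Dec 2009: 4,993 tonnes at $33.39/tonne → $166716.27

$230105.70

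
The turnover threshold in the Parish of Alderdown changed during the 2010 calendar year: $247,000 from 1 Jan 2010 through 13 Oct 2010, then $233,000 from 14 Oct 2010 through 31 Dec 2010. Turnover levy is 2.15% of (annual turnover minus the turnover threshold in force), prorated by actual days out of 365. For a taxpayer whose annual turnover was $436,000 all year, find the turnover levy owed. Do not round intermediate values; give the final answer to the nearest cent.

$4,128.65

1 Jan – 13 Oct 2010: 286 days, exemption $247,000 → ($436,000 − $247,000) × 2.15% × 286/365 = $3,184.0027
14 Oct – 31 Dec 2010: 79 days, exemption $233,000 → ($436,000 − $233,000) × 2.15% × 79/365 = $944.6452
Total = $4,128.6479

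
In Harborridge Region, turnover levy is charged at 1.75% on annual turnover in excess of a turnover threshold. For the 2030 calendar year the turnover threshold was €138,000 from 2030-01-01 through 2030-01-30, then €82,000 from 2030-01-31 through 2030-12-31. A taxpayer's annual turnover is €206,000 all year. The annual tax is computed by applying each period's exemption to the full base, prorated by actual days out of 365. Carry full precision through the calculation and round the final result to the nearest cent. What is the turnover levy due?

2030-01-01 to 2030-01-30: 30 days, exemption €138,000 → (€206,000 − €138,000) × 1.75% × 30/365 = €97.8082
2030-01-31 to 2030-12-31: 335 days, exemption €82,000 → (€206,000 − €82,000) × 1.75% × 335/365 = €1,991.6438
Total = €2,089.4521

€2,089.45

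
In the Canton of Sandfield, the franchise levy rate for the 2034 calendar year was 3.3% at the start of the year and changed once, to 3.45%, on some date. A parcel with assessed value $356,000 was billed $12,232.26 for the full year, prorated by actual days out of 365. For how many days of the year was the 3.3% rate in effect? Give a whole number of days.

34 days

Let d = days at the first rate; then 365 − d days at the second rate.
$356,000 × [3.3%·d + 3.45%·(365−d)] / 365 = $12,232.26
Solving gives d = 34, so the new rate took effect on 4 Feb 2034.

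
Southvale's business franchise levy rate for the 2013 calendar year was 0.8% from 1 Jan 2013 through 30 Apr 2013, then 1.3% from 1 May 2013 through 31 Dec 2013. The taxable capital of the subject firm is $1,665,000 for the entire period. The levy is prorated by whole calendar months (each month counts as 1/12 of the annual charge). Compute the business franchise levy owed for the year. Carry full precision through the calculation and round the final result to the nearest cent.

1 Jan – 30 Apr 2013: 4 months at 0.8% → $1,665,000 × 0.8% × 4/12 = $4,440.0000
1 May – 31 Dec 2013: 8 months at 1.3% → $1,665,000 × 1.3% × 8/12 = $14,430.0000
Total = $18,870.0000

$18,870.00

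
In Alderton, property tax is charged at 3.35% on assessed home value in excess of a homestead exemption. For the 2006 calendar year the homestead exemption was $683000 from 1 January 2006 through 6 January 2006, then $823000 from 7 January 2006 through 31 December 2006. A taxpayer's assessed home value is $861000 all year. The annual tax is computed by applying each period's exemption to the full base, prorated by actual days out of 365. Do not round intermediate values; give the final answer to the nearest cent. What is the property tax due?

1 January – 6 January 2006: 6 days, exemption $683000 → ($861000 − $683000) × 3.35% × 6/365 = $98.0219
7 January – 31 December 2006: 359 days, exemption $823000 → ($861000 − $823000) × 3.35% × 359/365 = $1252.0740
Total = $1350.0959

$1350.10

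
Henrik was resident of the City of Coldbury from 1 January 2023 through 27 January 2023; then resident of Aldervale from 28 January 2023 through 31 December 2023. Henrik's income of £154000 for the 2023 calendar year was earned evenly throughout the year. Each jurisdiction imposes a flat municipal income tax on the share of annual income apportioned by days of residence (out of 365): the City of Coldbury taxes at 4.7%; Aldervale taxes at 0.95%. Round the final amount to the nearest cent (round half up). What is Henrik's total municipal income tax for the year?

£1890.19

The City of Coldbury, 1 January – 27 January 2023: 27 days → £154000 × 4.7% × 27/365 = £535.4137
Aldervale, 28 January – 31 December 2023: 338 days → £154000 × 0.95% × 338/365 = £1354.7781
Total = £1890.1918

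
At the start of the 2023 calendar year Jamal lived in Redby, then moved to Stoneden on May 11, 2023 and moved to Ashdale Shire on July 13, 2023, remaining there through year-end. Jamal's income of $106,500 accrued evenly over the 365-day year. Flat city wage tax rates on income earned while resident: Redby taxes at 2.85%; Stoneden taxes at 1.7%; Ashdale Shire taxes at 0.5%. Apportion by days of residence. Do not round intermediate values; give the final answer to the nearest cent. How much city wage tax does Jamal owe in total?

$1,644.48

Redby, January 1 – May 10, 2023: 130 days → $106,500 × 2.85% × 130/365 = $1,081.0479
Stoneden, May 11 – July 12, 2023: 63 days → $106,500 × 1.7% × 63/365 = $312.4973
Ashdale Shire, July 13 – December 31, 2023: 172 days → $106,500 × 0.5% × 172/365 = $250.9315
Total = $1,644.4767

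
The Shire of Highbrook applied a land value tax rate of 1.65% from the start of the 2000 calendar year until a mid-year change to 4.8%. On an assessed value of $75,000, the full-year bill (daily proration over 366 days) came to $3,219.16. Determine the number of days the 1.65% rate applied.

59 days

Let d = days at the first rate; then 366 − d days at the second rate.
$75,000 × [1.65%·d + 4.8%·(366−d)] / 366 = $3,219.16
Solving gives d = 59, so the new rate took effect on 29 February 2000.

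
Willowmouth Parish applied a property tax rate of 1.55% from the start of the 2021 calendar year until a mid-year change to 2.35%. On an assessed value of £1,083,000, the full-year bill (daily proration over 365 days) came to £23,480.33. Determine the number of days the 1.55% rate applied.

Let d = days at the first rate; then 365 − d days at the second rate.
£1,083,000 × [1.55%·d + 2.35%·(365−d)] / 365 = £23,480.33
Solving gives d = 83, so the new rate took effect on March 25, 2021.

83 days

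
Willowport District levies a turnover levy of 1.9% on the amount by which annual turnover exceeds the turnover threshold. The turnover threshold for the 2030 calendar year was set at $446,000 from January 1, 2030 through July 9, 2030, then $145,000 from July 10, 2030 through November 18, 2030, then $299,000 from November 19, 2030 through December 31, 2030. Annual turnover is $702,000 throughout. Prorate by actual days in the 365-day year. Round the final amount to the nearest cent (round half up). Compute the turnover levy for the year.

$7,261.28

January 1 – July 9, 2030: 190 days, exemption $446,000 → ($702,000 − $446,000) × 1.9% × 190/365 = $2,531.9452
July 10 – November 18, 2030: 132 days, exemption $145,000 → ($702,000 − $145,000) × 1.9% × 132/365 = $3,827.2767
November 19 – December 31, 2030: 43 days, exemption $299,000 → ($702,000 − $299,000) × 1.9% × 43/365 = $902.0575
Total = $7,261.2795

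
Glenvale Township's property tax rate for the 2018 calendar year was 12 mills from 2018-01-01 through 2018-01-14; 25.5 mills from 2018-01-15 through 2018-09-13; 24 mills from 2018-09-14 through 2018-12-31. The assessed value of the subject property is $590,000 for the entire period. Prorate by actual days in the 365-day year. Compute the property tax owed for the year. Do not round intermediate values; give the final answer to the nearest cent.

$14,475.21

2018-01-01 to 2018-01-14: 14 days at 12 mills → $590,000 × 1.2% × 14/365 = $271.5616
2018-01-15 to 2018-09-13: 242 days at 25.5 mills → $590,000 × 2.55% × 242/365 = $9,975.0411
2018-09-14 to 2018-12-31: 109 days at 24 mills → $590,000 × 2.4% × 109/365 = $4,228.6027
Total = $14,475.2055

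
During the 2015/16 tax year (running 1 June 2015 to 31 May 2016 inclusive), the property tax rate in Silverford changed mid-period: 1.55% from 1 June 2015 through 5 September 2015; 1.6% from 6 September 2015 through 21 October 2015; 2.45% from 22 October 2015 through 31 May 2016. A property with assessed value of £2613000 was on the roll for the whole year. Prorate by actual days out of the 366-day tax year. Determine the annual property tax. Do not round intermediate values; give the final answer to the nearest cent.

£54994.37

1 June – 5 September 2015: 97 days at 1.55% → £2613000 × 1.55% × 97/366 = £10734.0041
6 September – 21 October 2015: 46 days at 1.6% → £2613000 × 1.6% × 46/366 = £5254.5574
22 October 2015 – 31 May 2016: 223 days at 2.45% → £2613000 × 2.45% × 223/366 = £39005.8074
Total = £54994.3689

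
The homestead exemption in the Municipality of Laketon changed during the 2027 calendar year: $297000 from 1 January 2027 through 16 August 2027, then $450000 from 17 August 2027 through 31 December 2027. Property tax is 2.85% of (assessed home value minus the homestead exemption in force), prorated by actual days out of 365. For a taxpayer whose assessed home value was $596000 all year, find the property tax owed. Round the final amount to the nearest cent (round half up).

$6884.82

1 January – 16 August 2027: 228 days, exemption $297000 → ($596000 − $297000) × 2.85% × 228/365 = $5323.0192
17 August – 31 December 2027: 137 days, exemption $450000 → ($596000 − $450000) × 2.85% × 137/365 = $1561.8000
Total = $6884.8192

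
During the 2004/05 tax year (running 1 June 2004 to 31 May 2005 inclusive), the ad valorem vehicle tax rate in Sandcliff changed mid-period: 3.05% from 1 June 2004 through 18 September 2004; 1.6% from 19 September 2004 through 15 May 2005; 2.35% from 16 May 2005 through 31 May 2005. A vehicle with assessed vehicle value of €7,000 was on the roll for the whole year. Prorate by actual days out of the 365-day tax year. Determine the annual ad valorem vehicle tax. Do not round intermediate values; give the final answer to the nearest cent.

1 June – 18 September 2004: 110 days at 3.05% → €7,000 × 3.05% × 110/365 = €64.3425
19 September 2004 – 15 May 2005: 239 days at 1.6% → €7,000 × 1.6% × 239/365 = €73.3370
16 May – 31 May 2005: 16 days at 2.35% → €7,000 × 2.35% × 16/365 = €7.2110
Total = €144.8904

€144.89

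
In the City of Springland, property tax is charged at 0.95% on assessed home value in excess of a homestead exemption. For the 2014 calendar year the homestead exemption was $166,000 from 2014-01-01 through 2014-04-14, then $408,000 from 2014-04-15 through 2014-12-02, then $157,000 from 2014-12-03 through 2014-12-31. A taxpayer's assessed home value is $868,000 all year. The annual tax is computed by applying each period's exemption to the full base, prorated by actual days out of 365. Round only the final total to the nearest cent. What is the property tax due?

2014-01-01 to 2014-04-14: 104 days, exemption $166,000 → ($868,000 − $166,000) × 0.95% × 104/365 = $1,900.2082
2014-04-15 to 2014-12-02: 232 days, exemption $408,000 → ($868,000 − $408,000) × 0.95% × 232/365 = $2,777.6438
2014-12-03 to 2014-12-31: 29 days, exemption $157,000 → ($868,000 − $157,000) × 0.95% × 29/365 = $536.6589
Total = $5,214.5110

$5,214.51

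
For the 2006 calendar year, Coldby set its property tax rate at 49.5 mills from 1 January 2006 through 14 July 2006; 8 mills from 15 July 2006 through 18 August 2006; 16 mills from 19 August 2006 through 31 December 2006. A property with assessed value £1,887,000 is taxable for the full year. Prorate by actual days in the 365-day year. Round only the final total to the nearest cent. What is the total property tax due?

1 January – 14 July 2006: 195 days at 49.5 mills → £1,887,000 × 4.95% × 195/365 = £49,902.1027
15 July – 18 August 2006: 35 days at 8 mills → £1,887,000 × 0.8% × 35/365 = £1,447.5616
19 August – 31 December 2006: 135 days at 16 mills → £1,887,000 × 1.6% × 135/365 = £11,166.9041
Total = £62,516.5685

£62,516.57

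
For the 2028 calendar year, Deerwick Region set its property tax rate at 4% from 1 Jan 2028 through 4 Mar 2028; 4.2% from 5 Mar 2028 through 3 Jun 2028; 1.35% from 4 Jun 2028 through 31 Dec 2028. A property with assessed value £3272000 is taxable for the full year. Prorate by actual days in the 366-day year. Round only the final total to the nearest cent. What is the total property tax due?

1 Jan – 4 Mar 2028: 64 days at 4% → £3272000 × 4% × 64/366 = £22886.1202
5 Mar – 3 Jun 2028: 91 days at 4.2% → £3272000 × 4.2% × 91/366 = £34168.2623
4 Jun – 31 Dec 2028: 211 days at 1.35% → £3272000 × 1.35% × 211/366 = £25465.2787
Total = £82519.6612

£82519.66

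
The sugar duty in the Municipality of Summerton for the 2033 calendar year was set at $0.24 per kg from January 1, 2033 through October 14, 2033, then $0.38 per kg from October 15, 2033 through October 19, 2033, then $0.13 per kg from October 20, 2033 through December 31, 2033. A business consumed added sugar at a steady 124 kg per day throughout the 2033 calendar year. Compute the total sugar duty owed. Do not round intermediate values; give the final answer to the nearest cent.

January 1 – October 14, 2033: 287 days × 124 kg/day = 35,588 kg at $0.24/kg → $8,541.12
October 15 – October 19, 2033: 5 days × 124 kg/day = 620 kg at $0.38/kg → $235.60
October 20 – December 31, 2033: 73 days × 124 kg/day = 9,052 kg at $0.13/kg → $1,176.76

$9,953.48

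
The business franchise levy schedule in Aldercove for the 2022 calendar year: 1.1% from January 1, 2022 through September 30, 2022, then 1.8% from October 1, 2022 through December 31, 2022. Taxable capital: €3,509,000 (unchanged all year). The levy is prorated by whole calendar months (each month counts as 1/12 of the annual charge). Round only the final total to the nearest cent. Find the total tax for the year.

January 1 – September 30, 2022: 9 months at 1.1% → €3,509,000 × 1.1% × 9/12 = €28,949.2500
October 1 – December 31, 2022: 3 months at 1.8% → €3,509,000 × 1.8% × 3/12 = €15,790.5000
Total = €44,739.7500

€44,739.75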